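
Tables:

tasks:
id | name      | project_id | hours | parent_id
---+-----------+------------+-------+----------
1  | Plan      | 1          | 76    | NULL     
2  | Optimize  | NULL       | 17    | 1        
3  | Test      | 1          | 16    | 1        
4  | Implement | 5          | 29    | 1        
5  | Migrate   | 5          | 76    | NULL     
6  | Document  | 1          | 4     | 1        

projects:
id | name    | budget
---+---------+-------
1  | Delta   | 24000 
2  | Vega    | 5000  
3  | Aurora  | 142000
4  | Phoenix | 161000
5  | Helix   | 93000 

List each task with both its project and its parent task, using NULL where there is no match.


Two LEFT JOINs from the same base table tasks: one to projects via project_id, one to tasks itself via parent_id. Both are LEFT so every task is preserved.
Match against projects:
  - task 1 (Plan): project_id=1 -> matches Delta
  - task 2 (Optimize): project_id=NULL, no match -> kept with NULL
  - task 3 (Test): project_id=1 -> matches Delta
  - task 4 (Implement): project_id=5 -> matches Helix
  - task 5 (Migrate): project_id=5 -> matches Helix
  - task 6 (Document): project_id=1 -> matches Delta
Match against tasks (self):
  - task 1 (Plan): parent_id=NULL -> NULL
  - task 2 (Optimize): parent_id=1 -> Plan
  - task 3 (Test): parent_id=1 -> Plan
  - task 4 (Implement): parent_id=1 -> Plan
  - task 5 (Migrate): parent_id=NULL -> NULL
  - task 6 (Document): parent_id=1 -> Plan

SQL:
SELECT a.name, b.name AS project, c.name AS parent
FROM tasks a
LEFT JOIN projects b ON a.project_id = b.id
LEFT JOIN tasks c ON a.parent_id = c.id

Result:
name      | project | parent
----------+---------+-------
Plan      | Delta   | NULL  
Optimize  | NULL    | Plan  
Test      | Delta   | Plan  
Implement | Helix   | Plan  
Migrate   | Helix   | NULL  
Document  | Delta   | Plan  


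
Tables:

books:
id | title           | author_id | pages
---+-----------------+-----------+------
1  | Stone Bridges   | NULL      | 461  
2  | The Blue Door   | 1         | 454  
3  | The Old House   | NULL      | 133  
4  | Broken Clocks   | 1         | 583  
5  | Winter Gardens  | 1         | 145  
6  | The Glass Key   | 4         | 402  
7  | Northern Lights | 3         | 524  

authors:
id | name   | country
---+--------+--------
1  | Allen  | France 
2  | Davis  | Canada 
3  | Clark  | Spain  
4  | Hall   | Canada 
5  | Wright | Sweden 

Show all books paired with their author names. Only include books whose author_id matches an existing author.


INNER JOIN keeps only books rows whose author_id matches an id in authors. Walk through each book:
  - book 1 (Stone Bridges): author_id=NULL, no match -> dropped
  - book 2 (The Blue Door): author_id=1 -> matches Allen
  - book 3 (The Old House): author_id=NULL, no match -> dropped
  - book 4 (Broken Clocks): author_id=1 -> matches Allen
  - book 5 (Winter Gardens): author_id=1 -> matches Allen
  - book 6 (The Glass Key): author_id=4 -> matches Hall
  - book 7 (Northern Lights): author_id=3 -> matches Clark
So 2 of 7 rows are dropped.

SQL:
SELECT a.title, b.name AS author
FROM books a
INNER JOIN authors b ON a.author_id = b.id

Result:
title           | author
----------------+-------
The Blue Door   | Allen 
Broken Clocks   | Allen 
Winter Gardens  | Allen 
The Glass Key   | Hall  
Northern Lights | Clark 


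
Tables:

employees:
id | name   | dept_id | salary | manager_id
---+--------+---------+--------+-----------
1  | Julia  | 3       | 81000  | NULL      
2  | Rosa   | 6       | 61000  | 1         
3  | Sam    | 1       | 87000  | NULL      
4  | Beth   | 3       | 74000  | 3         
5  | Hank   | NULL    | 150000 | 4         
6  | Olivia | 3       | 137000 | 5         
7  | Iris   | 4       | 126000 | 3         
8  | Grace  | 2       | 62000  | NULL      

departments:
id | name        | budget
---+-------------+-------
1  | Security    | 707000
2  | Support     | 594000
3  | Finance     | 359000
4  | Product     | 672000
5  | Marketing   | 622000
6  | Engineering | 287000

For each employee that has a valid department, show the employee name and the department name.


INNER JOIN keeps only employees rows whose dept_id matches an id in departments. Walk through each employee:
  - employee 1 (Julia): dept_id=3 -> matches Finance
  - employee 2 (Rosa): dept_id=6 -> matches Engineering
  - employee 3 (Sam): dept_id=1 -> matches Security
  - employee 4 (Beth): dept_id=3 -> matches Finance
  - employee 5 (Hank): dept_id=NULL, no match -> dropped
  - employee 6 (Olivia): dept_id=3 -> matches Finance
  - employee 7 (Iris): dept_id=4 -> matches Product
  - employee 8 (Grace): dept_id=2 -> matches Support
So 1 of 8 rows is dropped.

SQL:
SELECT a.name, b.name AS department
FROM employees a
INNER JOIN departments b ON a.dept_id = b.id

Result:
name   | department 
-------+------------
Julia  | Finance    
Rosa   | Engineering
Sam    | Security   
Beth   | Finance    
Olivia | Finance    
Iris   | Product    
Grace  | Support    


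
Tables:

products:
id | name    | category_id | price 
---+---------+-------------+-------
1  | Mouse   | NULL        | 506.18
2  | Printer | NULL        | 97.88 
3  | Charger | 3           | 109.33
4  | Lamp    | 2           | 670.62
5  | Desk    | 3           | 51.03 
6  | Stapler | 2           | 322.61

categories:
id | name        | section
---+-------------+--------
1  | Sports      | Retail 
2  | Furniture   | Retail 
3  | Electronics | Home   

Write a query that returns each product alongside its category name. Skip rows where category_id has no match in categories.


INNER JOIN keeps only products rows whose category_id matches an id in categories. Walk through each product:
  - product 1 (Mouse): category_id=NULL, no match -> dropped
  - product 2 (Printer): category_id=NULL, no match -> dropped
  - product 3 (Charger): category_id=3 -> matches Electronics
  - product 4 (Lamp): category_id=2 -> matches Furniture
  - product 5 (Desk): category_id=3 -> matches Electronics
  - product 6 (Stapler): category_id=2 -> matches Furniture
So 2 of 6 rows are dropped.

SQL:
SELECT a.name, b.name AS category
FROM products a
INNER JOIN categories b ON a.category_id = b.id

Result:
name    | category   
--------+------------
Charger | Electronics
Lamp    | Furniture  
Desk    | Electronics
Stapler | Furniture  


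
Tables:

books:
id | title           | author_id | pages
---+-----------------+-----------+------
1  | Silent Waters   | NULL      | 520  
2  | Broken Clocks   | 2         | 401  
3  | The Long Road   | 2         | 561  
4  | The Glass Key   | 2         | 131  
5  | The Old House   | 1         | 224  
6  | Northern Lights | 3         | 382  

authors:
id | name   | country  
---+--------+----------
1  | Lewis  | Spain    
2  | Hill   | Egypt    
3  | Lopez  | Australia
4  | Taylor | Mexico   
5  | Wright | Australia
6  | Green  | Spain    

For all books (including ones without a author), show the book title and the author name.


LEFT JOIN keeps every row from books (the left table); where author_id has no match in authors, the author columns become NULL. Walk through each book:
  - book 1 (Silent Waters): author_id=NULL, no match -> kept with NULL
  - book 2 (Broken Clocks): author_id=2 -> matches Hill
  - book 3 (The Long Road): author_id=2 -> matches Hill
  - book 4 (The Glass Key): author_id=2 -> matches Hill
  - book 5 (The Old House): author_id=1 -> matches Lewis
  - book 6 (Northern Lights): author_id=3 -> matches Lopez
All 6 rows appear; 1 has NULL author.

SQL:
SELECT a.title, b.name AS author
FROM books a
LEFT JOIN authors b ON a.author_id = b.id

Result:
title           | author
----------------+-------
Silent Waters   | NULL  
Broken Clocks   | Hill  
The Long Road   | Hill  
The Glass Key   | Hill  
The Old House   | Lewis 
Northern Lights | Lopez 


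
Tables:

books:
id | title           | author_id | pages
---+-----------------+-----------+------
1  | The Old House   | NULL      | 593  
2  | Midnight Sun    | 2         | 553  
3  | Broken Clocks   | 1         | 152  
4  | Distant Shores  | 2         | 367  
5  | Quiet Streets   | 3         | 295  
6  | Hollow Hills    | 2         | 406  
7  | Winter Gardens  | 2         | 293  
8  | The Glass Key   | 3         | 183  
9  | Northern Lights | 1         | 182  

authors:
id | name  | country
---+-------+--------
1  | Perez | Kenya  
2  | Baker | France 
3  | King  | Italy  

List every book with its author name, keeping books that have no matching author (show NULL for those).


LEFT JOIN keeps every row from books (the left table); where author_id has no match in authors, the author columns become NULL. Walk through each book:
  - book 1 (The Old House): author_id=NULL, no match -> kept with NULL
  - book 2 (Midnight Sun): author_id=2 -> matches Baker
  - book 3 (Broken Clocks): author_id=1 -> matches Perez
  - book 4 (Distant Shores): author_id=2 -> matches Baker
  - book 5 (Quiet Streets): author_id=3 -> matches King
  - book 6 (Hollow Hills): author_id=2 -> matches Baker
  - book 7 (Winter Gardens): author_id=2 -> matches Baker
  - book 8 (The Glass Key): author_id=3 -> matches King
  - book 9 (Northern Lights): author_id=1 -> matches Perez
All 9 rows appear; 1 has NULL author.

SQL:
SELECT a.title, b.name AS author
FROM books a
LEFT JOIN authors b ON a.author_id = b.id

Result:
title           | author
----------------+-------
The Old House   | NULL  
Midnight Sun    | Baker 
Broken Clocks   | Perez 
Distant Shores  | Baker 
Quiet Streets   | King  
Hollow Hills    | Baker 
Winter Gardens  | Baker 
The Glass Key   | King  
Northern Lights | Perez 


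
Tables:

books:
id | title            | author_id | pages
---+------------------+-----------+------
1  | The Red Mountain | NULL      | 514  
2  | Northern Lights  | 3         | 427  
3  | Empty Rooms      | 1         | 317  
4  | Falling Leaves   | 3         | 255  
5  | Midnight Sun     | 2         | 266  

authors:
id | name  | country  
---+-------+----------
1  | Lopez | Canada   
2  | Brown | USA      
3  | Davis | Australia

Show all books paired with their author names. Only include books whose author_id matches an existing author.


INNER JOIN keeps only books rows whose author_id matches an id in authors. Walk through each book:
  - book 1 (The Red Mountain): author_id=NULL, no match -> dropped
  - book 2 (Northern Lights): author_id=3 -> matches Davis
  - book 3 (Empty Rooms): author_id=1 -> matches Lopez
  - book 4 (Falling Leaves): author_id=3 -> matches Davis
  - book 5 (Midnight Sun): author_id=2 -> matches Brown
So 1 of 5 rows is dropped.

SQL:
SELECT a.title, b.name AS author
FROM books a
INNER JOIN authors b ON a.author_id = b.id

Result:
title           | author
----------------+-------
Northern Lights | Davis 
Empty Rooms     | Lopez 
Falling Leaves  | Davis 
Midnight Sun    | Brown 


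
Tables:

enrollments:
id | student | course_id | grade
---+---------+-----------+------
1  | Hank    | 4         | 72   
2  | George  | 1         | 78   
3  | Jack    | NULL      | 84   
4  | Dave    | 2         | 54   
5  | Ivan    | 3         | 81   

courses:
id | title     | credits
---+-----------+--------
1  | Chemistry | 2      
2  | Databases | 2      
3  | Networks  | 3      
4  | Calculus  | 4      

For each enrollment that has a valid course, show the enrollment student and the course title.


INNER JOIN keeps only enrollments rows whose course_id matches an id in courses. Walk through each enrollment:
  - enrollment 1 (Hank): course_id=4 -> matches Calculus
  - enrollment 2 (George): course_id=1 -> matches Chemistry
  - enrollment 3 (Jack): course_id=NULL, no match -> dropped
  - enrollment 4 (Dave): course_id=2 -> matches Databases
  - enrollment 5 (Ivan): course_id=3 -> matches Networks
So 1 of 5 rows is dropped.

SQL:
SELECT a.student, b.title AS course
FROM enrollments a
INNER JOIN courses b ON a.course_id = b.id

Result:
student | course   
--------+----------
Hank    | Calculus 
George  | Chemistry
Dave    | Databases
Ivan    | Networks 


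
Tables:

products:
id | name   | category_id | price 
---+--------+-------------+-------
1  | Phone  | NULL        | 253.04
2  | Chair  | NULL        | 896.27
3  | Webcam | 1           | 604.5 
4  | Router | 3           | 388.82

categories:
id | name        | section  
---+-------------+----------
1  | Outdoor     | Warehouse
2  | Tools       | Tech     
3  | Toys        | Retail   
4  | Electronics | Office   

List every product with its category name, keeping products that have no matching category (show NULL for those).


LEFT JOIN keeps every row from products (the left table); where category_id has no match in categories, the category columns become NULL. Walk through each product:
  - product 1 (Phone): category_id=NULL, no match -> kept with NULL
  - product 2 (Chair): category_id=NULL, no match -> kept with NULL
  - product 3 (Webcam): category_id=1 -> matches Outdoor
  - product 4 (Router): category_id=3 -> matches Toys
All 4 rows appear; 2 have NULL category.

SQL:
SELECT a.name, b.name AS category
FROM products a
LEFT JOIN categories b ON a.category_id = b.id

Result:
name   | category
-------+---------
Phone  | NULL    
Chair  | NULL    
Webcam | Outdoor 
Router | Toys    


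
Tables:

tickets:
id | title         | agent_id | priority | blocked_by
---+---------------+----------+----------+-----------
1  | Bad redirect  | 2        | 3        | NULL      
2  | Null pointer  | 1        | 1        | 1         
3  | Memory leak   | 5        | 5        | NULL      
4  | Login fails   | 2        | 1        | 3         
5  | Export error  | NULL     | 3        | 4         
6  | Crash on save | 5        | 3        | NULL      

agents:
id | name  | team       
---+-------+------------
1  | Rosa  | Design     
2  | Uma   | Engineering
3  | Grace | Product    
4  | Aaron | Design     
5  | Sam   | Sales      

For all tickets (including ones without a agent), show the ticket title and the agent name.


LEFT JOIN keeps every row from tickets (the left table); where agent_id has no match in agents, the agent columns become NULL. Walk through each ticket:
  - ticket 1 (Bad redirect): agent_id=2 -> matches Uma
  - ticket 2 (Null pointer): agent_id=1 -> matches Rosa
  - ticket 3 (Memory leak): agent_id=5 -> matches Sam
  - ticket 4 (Login fails): agent_id=2 -> matches Uma
  - ticket 5 (Export error): agent_id=NULL, no match -> kept with NULL
  - ticket 6 (Crash on save): agent_id=5 -> matches Sam
All 6 rows appear; 1 has NULL agent.

SQL:
SELECT a.title, b.name AS agent
FROM tickets a
LEFT JOIN agents b ON a.agent_id = b.id

Result:
title         | agent
--------------+------
Bad redirect  | Uma  
Null pointer  | Rosa 
Memory leak   | Sam  
Login fails   | Uma  
Export error  | NULL 
Crash on save | Sam  


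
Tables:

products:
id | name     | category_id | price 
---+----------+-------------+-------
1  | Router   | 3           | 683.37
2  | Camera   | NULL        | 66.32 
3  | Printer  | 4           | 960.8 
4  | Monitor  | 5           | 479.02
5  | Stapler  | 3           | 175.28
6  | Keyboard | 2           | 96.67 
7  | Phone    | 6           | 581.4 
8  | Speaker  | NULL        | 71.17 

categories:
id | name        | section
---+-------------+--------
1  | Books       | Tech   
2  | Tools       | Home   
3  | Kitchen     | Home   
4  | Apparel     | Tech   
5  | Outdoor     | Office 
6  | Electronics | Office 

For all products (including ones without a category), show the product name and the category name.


LEFT JOIN keeps every row from products (the left table); where category_id has no match in categories, the category columns become NULL. Walk through each product:
  - product 1 (Router): category_id=3 -> matches Kitchen
  - product 2 (Camera): category_id=NULL, no match -> kept with NULL
  - product 3 (Printer): category_id=4 -> matches Apparel
  - product 4 (Monitor): category_id=5 -> matches Outdoor
  - product 5 (Stapler): category_id=3 -> matches Kitchen
  - product 6 (Keyboard): category_id=2 -> matches Tools
  - product 7 (Phone): category_id=6 -> matches Electronics
  - product 8 (Speaker): category_id=NULL, no match -> kept with NULL
All 8 rows appear; 2 have NULL category.

SQL:
SELECT a.name, b.name AS category
FROM products a
LEFT JOIN categories b ON a.category_id = b.id

Result:
name     | category   
---------+------------
Router   | Kitchen    
Camera   | NULL       
Printer  | Apparel    
Monitor  | Outdoor    
Stapler  | Kitchen    
Keyboard | Tools      
Phone    | Electronics
Speaker  | NULL       


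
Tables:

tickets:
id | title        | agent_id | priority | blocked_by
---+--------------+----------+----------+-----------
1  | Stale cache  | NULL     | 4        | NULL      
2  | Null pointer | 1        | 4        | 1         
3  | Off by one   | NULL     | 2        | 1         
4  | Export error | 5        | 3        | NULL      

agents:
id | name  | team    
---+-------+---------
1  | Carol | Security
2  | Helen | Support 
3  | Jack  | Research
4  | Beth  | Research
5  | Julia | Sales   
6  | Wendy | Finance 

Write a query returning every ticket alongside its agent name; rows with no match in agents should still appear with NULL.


LEFT JOIN keeps every row from tickets (the left table); where agent_id has no match in agents, the agent columns become NULL. Walk through each ticket:
  - ticket 1 (Stale cache): agent_id=NULL, no match -> kept with NULL
  - ticket 2 (Null pointer): agent_id=1 -> matches Carol
  - ticket 3 (Off by one): agent_id=NULL, no match -> kept with NULL
  - ticket 4 (Export error): agent_id=5 -> matches Julia
All 4 rows appear; 2 have NULL agent.

SQL:
SELECT a.title, b.name AS agent
FROM tickets a
LEFT JOIN agents b ON a.agent_id = b.id

Result:
title        | agent
-------------+------
Stale cache  | NULL 
Null pointer | Carol
Off by one   | NULL 
Export error | Julia


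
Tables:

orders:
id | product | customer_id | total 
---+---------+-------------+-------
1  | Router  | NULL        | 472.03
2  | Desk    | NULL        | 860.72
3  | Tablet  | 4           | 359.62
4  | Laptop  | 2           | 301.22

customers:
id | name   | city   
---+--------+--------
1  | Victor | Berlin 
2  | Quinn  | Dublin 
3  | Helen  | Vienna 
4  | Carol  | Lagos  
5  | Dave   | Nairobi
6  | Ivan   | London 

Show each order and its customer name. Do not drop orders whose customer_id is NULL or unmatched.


LEFT JOIN keeps every row from orders (the left table); where customer_id has no match in customers, the customer columns become NULL. Walk through each order:
  - order 1 (Router): customer_id=NULL, no match -> kept with NULL
  - order 2 (Desk): customer_id=NULL, no match -> kept with NULL
  - order 3 (Tablet): customer_id=4 -> matches Carol
  - order 4 (Laptop): customer_id=2 -> matches Quinn
All 4 rows appear; 2 have NULL customer.

SQL:
SELECT a.product, b.name AS customer
FROM orders a
LEFT JOIN customers b ON a.customer_id = b.id

Result:
product | customer
--------+---------
Router  | NULL    
Desk    | NULL    
Tablet  | Carol   
Laptop  | Quinn   


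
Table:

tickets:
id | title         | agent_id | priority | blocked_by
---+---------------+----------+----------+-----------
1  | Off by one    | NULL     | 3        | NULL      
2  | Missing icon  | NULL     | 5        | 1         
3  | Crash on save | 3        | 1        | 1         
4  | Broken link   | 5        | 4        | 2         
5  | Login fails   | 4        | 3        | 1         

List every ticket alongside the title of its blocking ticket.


This is a self-join: tickets is joined to a second copy of itself, matching each row's blocked_by to another row's id. Use LEFT JOIN so rows with blocked_by=NULL are kept.
  - ticket 1 (Off by one): blocked_by=NULL -> NULL
  - ticket 2 (Missing icon): blocked_by=1 -> Off by one
  - ticket 3 (Crash on save): blocked_by=1 -> Off by one
  - ticket 4 (Broken link): blocked_by=2 -> Missing icon
  - ticket 5 (Login fails): blocked_by=1 -> Off by one

SQL:
SELECT a.title AS item, b.title AS blocked_by
FROM tickets a
LEFT JOIN tickets b ON a.blocked_by = b.id

Result:
item          | blocked_by  
--------------+-------------
Off by one    | NULL        
Missing icon  | Off by one  
Crash on save | Off by one  
Broken link   | Missing icon
Login fails   | Off by one  


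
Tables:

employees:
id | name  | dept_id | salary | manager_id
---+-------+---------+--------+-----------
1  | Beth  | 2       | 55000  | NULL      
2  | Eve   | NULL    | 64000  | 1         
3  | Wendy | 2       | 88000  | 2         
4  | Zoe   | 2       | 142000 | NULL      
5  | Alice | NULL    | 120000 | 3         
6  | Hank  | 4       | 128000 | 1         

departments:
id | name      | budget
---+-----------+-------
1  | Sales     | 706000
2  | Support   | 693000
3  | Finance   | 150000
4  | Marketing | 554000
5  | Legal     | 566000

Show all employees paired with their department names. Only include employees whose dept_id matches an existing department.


INNER JOIN keeps only employees rows whose dept_id matches an id in departments. Walk through each employee:
  - employee 1 (Beth): dept_id=2 -> matches Support
  - employee 2 (Eve): dept_id=NULL, no match -> dropped
  - employee 3 (Wendy): dept_id=2 -> matches Support
  - employee 4 (Zoe): dept_id=2 -> matches Support
  - employee 5 (Alice): dept_id=NULL, no match -> dropped
  - employee 6 (Hank): dept_id=4 -> matches Marketing
So 2 of 6 rows are dropped.

SQL:
SELECT a.name, b.name AS department
FROM employees a
INNER JOIN departments b ON a.dept_id = b.id

Result:
name  | department
------+-----------
Beth  | Support   
Wendy | Support   
Zoe   | Support   
Hank  | Marketing 


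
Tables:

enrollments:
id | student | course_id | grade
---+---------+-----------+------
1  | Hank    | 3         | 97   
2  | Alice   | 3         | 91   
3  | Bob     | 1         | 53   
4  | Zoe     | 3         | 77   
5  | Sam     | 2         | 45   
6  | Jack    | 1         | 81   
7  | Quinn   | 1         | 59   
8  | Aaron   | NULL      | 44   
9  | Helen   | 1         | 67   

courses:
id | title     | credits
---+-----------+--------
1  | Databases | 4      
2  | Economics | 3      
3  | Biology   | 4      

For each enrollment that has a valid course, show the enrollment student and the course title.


INNER JOIN keeps only enrollments rows whose course_id matches an id in courses. Walk through each enrollment:
  - enrollment 1 (Hank): course_id=3 -> matches Biology
  - enrollment 2 (Alice): course_id=3 -> matches Biology
  - enrollment 3 (Bob): course_id=1 -> matches Databases
  - enrollment 4 (Zoe): course_id=3 -> matches Biology
  - enrollment 5 (Sam): course_id=2 -> matches Economics
  - enrollment 6 (Jack): course_id=1 -> matches Databases
  - enrollment 7 (Quinn): course_id=1 -> matches Databases
  - enrollment 8 (Aaron): course_id=NULL, no match -> dropped
  - enrollment 9 (Helen): course_id=1 -> matches Databases
So 1 of 9 rows is dropped.

SQL:
SELECT a.student, b.title AS course
FROM enrollments a
INNER JOIN courses b ON a.course_id = b.id

Result:
student | course   
--------+----------
Hank    | Biology  
Alice   | Biology  
Bob     | Databases
Zoe     | Biology  
Sam     | Economics
Jack    | Databases
Quinn   | Databases
Helen   | Databases


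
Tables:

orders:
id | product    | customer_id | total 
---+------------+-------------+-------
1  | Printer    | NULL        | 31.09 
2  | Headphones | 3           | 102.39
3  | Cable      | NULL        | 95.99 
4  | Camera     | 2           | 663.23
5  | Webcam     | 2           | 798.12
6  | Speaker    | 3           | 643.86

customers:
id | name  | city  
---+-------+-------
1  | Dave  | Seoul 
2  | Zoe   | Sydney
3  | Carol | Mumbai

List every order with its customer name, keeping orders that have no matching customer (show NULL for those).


LEFT JOIN keeps every row from orders (the left table); where customer_id has no match in customers, the customer columns become NULL. Walk through each order:
  - order 1 (Printer): customer_id=NULL, no match -> kept with NULL
  - order 2 (Headphones): customer_id=3 -> matches Carol
  - order 3 (Cable): customer_id=NULL, no match -> kept with NULL
  - order 4 (Camera): customer_id=2 -> matches Zoe
  - order 5 (Webcam): customer_id=2 -> matches Zoe
  - order 6 (Speaker): customer_id=3 -> matches Carol
All 6 rows appear; 2 have NULL customer.

SQL:
SELECT a.product, b.name AS customer
FROM orders a
LEFT JOIN customers b ON a.customer_id = b.id

Result:
product    | customer
-----------+---------
Printer    | NULL    
Headphones | Carol   
Cable      | NULL    
Camera     | Zoe     
Webcam     | Zoe     
Speaker    | Carol   


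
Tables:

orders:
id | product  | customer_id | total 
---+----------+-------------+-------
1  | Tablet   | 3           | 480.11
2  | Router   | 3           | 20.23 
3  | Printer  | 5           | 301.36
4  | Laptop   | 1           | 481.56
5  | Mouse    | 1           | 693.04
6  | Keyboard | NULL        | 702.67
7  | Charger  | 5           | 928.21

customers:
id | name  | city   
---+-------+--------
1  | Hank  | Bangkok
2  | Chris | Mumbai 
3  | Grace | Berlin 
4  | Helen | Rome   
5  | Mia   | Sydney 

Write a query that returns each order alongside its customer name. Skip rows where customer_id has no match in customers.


INNER JOIN keeps only orders rows whose customer_id matches an id in customers. Walk through each order:
  - order 1 (Tablet): customer_id=3 -> matches Grace
  - order 2 (Router): customer_id=3 -> matches Grace
  - order 3 (Printer): customer_id=5 -> matches Mia
  - order 4 (Laptop): customer_id=1 -> matches Hank
  - order 5 (Mouse): customer_id=1 -> matches Hank
  - order 6 (Keyboard): customer_id=NULL, no match -> dropped
  - order 7 (Charger): customer_id=5 -> matches Mia
So 1 of 7 rows is dropped.

SQL:
SELECT a.product, b.name AS customer
FROM orders a
INNER JOIN customers b ON a.customer_id = b.id

Result:
product | customer
--------+---------
Tablet  | Grace   
Router  | Grace   
Printer | Mia     
Laptop  | Hank    
Mouse   | Hank    
Charger | Mia     


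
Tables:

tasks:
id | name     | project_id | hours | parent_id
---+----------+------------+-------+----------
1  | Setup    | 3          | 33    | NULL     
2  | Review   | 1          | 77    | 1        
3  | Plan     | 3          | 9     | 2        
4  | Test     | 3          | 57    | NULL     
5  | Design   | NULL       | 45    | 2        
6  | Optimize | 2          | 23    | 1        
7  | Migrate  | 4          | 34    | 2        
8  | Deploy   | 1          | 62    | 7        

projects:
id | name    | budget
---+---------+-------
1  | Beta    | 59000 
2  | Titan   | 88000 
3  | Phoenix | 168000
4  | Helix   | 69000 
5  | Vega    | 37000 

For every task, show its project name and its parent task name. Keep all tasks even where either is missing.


Two LEFT JOINs from the same base table tasks: one to projects via project_id, one to tasks itself via parent_id. Both are LEFT so every task is preserved.
Match against projects:
  - task 1 (Setup): project_id=3 -> matches Phoenix
  - task 2 (Review): project_id=1 -> matches Beta
  - task 3 (Plan): project_id=3 -> matches Phoenix
  - task 4 (Test): project_id=3 -> matches Phoenix
  - task 5 (Design): project_id=NULL, no match -> kept with NULL
  - task 6 (Optimize): project_id=2 -> matches Titan
  - task 7 (Migrate): project_id=4 -> matches Helix
  - task 8 (Deploy): project_id=1 -> matches Beta
Match against tasks (self):
  - task 1 (Setup): parent_id=NULL -> NULL
  - task 2 (Review): parent_id=1 -> Setup
  - task 3 (Plan): parent_id=2 -> Review
  - task 4 (Test): parent_id=NULL -> NULL
  - task 5 (Design): parent_id=2 -> Review
  - task 6 (Optimize): parent_id=1 -> Setup
  - task 7 (Migrate): parent_id=2 -> Review
  - task 8 (Deploy): parent_id=7 -> Migrate

SQL:
SELECT a.name, b.name AS project, c.name AS parent
FROM tasks a
LEFT JOIN projects b ON a.project_id = b.id
LEFT JOIN tasks c ON a.parent_id = c.id

Result:
name     | project | parent 
---------+---------+--------
Setup    | Phoenix | NULL   
Review   | Beta    | Setup  
Plan     | Phoenix | Review 
Test     | Phoenix | NULL   
Design   | NULL    | Review 
Optimize | Titan   | Setup  
Migrate  | Helix   | Review 
Deploy   | Beta    | Migrate


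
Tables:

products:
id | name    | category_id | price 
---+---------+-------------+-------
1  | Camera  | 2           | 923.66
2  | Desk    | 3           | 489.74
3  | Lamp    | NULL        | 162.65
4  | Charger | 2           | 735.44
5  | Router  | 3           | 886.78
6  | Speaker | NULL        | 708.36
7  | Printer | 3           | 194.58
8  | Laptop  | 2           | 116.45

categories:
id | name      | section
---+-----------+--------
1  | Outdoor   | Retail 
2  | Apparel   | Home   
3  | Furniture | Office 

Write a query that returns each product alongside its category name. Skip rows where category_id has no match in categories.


INNER JOIN keeps only products rows whose category_id matches an id in categories. Walk through each product:
  - product 1 (Camera): category_id=2 -> matches Apparel
  - product 2 (Desk): category_id=3 -> matches Furniture
  - product 3 (Lamp): category_id=NULL, no match -> dropped
  - product 4 (Charger): category_id=2 -> matches Apparel
  - product 5 (Router): category_id=3 -> matches Furniture
  - product 6 (Speaker): category_id=NULL, no match -> dropped
  - product 7 (Printer): category_id=3 -> matches Furniture
  - product 8 (Laptop): category_id=2 -> matches Apparel
So 2 of 8 rows are dropped.

SQL:
SELECT a.name, b.name AS category
FROM products a
INNER JOIN categories b ON a.category_id = b.id

Result:
name    | category 
--------+----------
Camera  | Apparel  
Desk    | Furniture
Charger | Apparel  
Router  | Furniture
Printer | Furniture
Laptop  | Apparel  


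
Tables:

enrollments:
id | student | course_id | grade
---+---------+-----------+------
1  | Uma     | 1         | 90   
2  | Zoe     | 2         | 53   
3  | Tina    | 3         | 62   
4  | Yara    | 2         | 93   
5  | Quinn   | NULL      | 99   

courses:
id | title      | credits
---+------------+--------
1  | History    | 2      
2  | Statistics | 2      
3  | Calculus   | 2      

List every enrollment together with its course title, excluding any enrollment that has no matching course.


INNER JOIN keeps only enrollments rows whose course_id matches an id in courses. Walk through each enrollment:
  - enrollment 1 (Uma): course_id=1 -> matches History
  - enrollment 2 (Zoe): course_id=2 -> matches Statistics
  - enrollment 3 (Tina): course_id=3 -> matches Calculus
  - enrollment 4 (Yara): course_id=2 -> matches Statistics
  - enrollment 5 (Quinn): course_id=NULL, no match -> dropped
So 1 of 5 rows is dropped.

SQL:
SELECT a.student, b.title AS course
FROM enrollments a
INNER JOIN courses b ON a.course_id = b.id

Result:
student | course    
--------+-----------
Uma     | History   
Zoe     | Statistics
Tina    | Calculus  
Yara    | Statistics


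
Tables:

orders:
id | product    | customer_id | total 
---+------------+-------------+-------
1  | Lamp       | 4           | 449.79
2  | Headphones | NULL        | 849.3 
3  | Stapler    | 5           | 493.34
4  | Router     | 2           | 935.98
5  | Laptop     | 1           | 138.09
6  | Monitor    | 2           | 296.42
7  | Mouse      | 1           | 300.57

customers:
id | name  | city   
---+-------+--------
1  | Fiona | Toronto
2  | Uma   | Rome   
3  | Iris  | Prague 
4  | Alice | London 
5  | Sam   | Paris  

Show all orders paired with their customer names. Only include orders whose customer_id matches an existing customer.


INNER JOIN keeps only orders rows whose customer_id matches an id in customers. Walk through each order:
  - order 1 (Lamp): customer_id=4 -> matches Alice
  - order 2 (Headphones): customer_id=NULL, no match -> dropped
  - order 3 (Stapler): customer_id=5 -> matches Sam
  - order 4 (Router): customer_id=2 -> matches Uma
  - order 5 (Laptop): customer_id=1 -> matches Fiona
  - order 6 (Monitor): customer_id=2 -> matches Uma
  - order 7 (Mouse): customer_id=1 -> matches Fiona
So 1 of 7 rows is dropped.

SQL:
SELECT a.product, b.name AS customer
FROM orders a
INNER JOIN customers b ON a.customer_id = b.id

Result:
product | customer
--------+---------
Lamp    | Alice   
Stapler | Sam     
Router  | Uma     
Laptop  | Fiona   
Monitor | Uma     
Mouse   | Fiona   


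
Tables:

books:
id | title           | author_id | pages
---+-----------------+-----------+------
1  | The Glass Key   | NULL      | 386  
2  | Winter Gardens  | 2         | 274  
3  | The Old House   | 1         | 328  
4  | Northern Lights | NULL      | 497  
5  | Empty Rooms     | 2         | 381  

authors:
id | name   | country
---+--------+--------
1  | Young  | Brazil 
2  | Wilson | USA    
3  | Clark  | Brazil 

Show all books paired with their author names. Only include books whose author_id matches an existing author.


INNER JOIN keeps only books rows whose author_id matches an id in authors. Walk through each book:
  - book 1 (The Glass Key): author_id=NULL, no match -> dropped
  - book 2 (Winter Gardens): author_id=2 -> matches Wilson
  - book 3 (The Old House): author_id=1 -> matches Young
  - book 4 (Northern Lights): author_id=NULL, no match -> dropped
  - book 5 (Empty Rooms): author_id=2 -> matches Wilson
So 2 of 5 rows are dropped.

SQL:
SELECT a.title, b.name AS author
FROM books a
INNER JOIN authors b ON a.author_id = b.id

Result:
title          | author
---------------+-------
Winter Gardens | Wilson
The Old House  | Young 
Empty Rooms    | Wilson


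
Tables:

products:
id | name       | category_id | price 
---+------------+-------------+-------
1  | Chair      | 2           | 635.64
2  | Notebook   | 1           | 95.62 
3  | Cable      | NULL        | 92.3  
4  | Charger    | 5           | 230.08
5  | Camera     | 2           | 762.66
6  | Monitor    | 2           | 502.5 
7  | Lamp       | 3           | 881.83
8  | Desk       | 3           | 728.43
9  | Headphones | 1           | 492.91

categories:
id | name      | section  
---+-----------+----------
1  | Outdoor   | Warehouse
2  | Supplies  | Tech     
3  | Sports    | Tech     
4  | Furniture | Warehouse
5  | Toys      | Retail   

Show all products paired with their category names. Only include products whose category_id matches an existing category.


INNER JOIN keeps only products rows whose category_id matches an id in categories. Walk through each product:
  - product 1 (Chair): category_id=2 -> matches Supplies
  - product 2 (Notebook): category_id=1 -> matches Outdoor
  - product 3 (Cable): category_id=NULL, no match -> dropped
  - product 4 (Charger): category_id=5 -> matches Toys
  - product 5 (Camera): category_id=2 -> matches Supplies
  - product 6 (Monitor): category_id=2 -> matches Supplies
  - product 7 (Lamp): category_id=3 -> matches Sports
  - product 8 (Desk): category_id=3 -> matches Sports
  - product 9 (Headphones): category_id=1 -> matches Outdoor
So 1 of 9 rows is dropped.

SQL:
SELECT a.name, b.name AS category
FROM products a
INNER JOIN categories b ON a.category_id = b.id

Result:
name       | category
-----------+---------
Chair      | Supplies
Notebook   | Outdoor 
Charger    | Toys    
Camera     | Supplies
Monitor    | Supplies
Lamp       | Sports  
Desk       | Sports  
Headphones | Outdoor 


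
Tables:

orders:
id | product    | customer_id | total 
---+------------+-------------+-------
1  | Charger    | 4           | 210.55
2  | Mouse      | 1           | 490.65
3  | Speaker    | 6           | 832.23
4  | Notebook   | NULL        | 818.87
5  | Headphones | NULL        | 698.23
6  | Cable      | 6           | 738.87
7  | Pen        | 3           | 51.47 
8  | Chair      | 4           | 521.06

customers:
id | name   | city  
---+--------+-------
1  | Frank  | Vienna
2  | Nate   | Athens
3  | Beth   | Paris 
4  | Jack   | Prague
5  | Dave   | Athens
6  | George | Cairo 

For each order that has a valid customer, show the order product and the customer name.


INNER JOIN keeps only orders rows whose customer_id matches an id in customers. Walk through each order:
  - order 1 (Charger): customer_id=4 -> matches Jack
  - order 2 (Mouse): customer_id=1 -> matches Frank
  - order 3 (Speaker): customer_id=6 -> matches George
  - order 4 (Notebook): customer_id=NULL, no match -> dropped
  - order 5 (Headphones): customer_id=NULL, no match -> dropped
  - order 6 (Cable): customer_id=6 -> matches George
  - order 7 (Pen): customer_id=3 -> matches Beth
  - order 8 (Chair): customer_id=4 -> matches Jack
So 2 of 8 rows are dropped.

SQL:
SELECT a.product, b.name AS customer
FROM orders a
INNER JOIN customers b ON a.customer_id = b.id

Result:
product | customer
--------+---------
Charger | Jack    
Mouse   | Frank   
Speaker | George  
Cable   | George  
Pen     | Beth    
Chair   | Jack    


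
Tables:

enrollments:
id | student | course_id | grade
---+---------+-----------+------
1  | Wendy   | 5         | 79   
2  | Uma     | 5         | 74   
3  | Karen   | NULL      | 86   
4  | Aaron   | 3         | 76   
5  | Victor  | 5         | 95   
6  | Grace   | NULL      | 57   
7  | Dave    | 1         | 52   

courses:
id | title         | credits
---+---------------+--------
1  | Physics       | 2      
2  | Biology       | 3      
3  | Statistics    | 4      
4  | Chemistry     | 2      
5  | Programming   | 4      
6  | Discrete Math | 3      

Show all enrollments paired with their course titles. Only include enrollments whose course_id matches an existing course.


INNER JOIN keeps only enrollments rows whose course_id matches an id in courses. Walk through each enrollment:
  - enrollment 1 (Wendy): course_id=5 -> matches Programming
  - enrollment 2 (Uma): course_id=5 -> matches Programming
  - enrollment 3 (Karen): course_id=NULL, no match -> dropped
  - enrollment 4 (Aaron): course_id=3 -> matches Statistics
  - enrollment 5 (Victor): course_id=5 -> matches Programming
  - enrollment 6 (Grace): course_id=NULL, no match -> dropped
  - enrollment 7 (Dave): course_id=1 -> matches Physics
So 2 of 7 rows are dropped.

SQL:
SELECT a.student, b.title AS course
FROM enrollments a
INNER JOIN courses b ON a.course_id = b.id

Result:
student | course     
--------+------------
Wendy   | Programming
Uma     | Programming
Aaron   | Statistics 
Victor  | Programming
Dave    | Physics    


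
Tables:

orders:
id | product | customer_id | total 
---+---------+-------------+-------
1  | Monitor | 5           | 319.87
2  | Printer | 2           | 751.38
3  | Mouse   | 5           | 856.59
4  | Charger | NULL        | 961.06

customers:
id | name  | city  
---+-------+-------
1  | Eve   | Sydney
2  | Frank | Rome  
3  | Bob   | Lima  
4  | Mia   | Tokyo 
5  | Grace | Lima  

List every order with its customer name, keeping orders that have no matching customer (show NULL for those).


LEFT JOIN keeps every row from orders (the left table); where customer_id has no match in customers, the customer columns become NULL. Walk through each order:
  - order 1 (Monitor): customer_id=5 -> matches Grace
  - order 2 (Printer): customer_id=2 -> matches Frank
  - order 3 (Mouse): customer_id=5 -> matches Grace
  - order 4 (Charger): customer_id=NULL, no match -> kept with NULL
All 4 rows appear; 1 has NULL customer.

SQL:
SELECT a.product, b.name AS customer
FROM orders a
LEFT JOIN customers b ON a.customer_id = b.id

Result:
product | customer
--------+---------
Monitor | Grace   
Printer | Frank   
Mouse   | Grace   
Charger | NULL    


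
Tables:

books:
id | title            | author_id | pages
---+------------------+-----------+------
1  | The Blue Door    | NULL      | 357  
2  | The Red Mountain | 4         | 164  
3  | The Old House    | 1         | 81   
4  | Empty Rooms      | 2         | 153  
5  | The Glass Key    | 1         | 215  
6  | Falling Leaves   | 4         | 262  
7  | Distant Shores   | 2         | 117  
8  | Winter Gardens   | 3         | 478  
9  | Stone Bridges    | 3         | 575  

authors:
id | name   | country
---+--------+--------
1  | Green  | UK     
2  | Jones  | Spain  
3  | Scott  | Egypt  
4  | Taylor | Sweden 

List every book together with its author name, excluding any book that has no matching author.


INNER JOIN keeps only books rows whose author_id matches an id in authors. Walk through each book:
  - book 1 (The Blue Door): author_id=NULL, no match -> dropped
  - book 2 (The Red Mountain): author_id=4 -> matches Taylor
  - book 3 (The Old House): author_id=1 -> matches Green
  - book 4 (Empty Rooms): author_id=2 -> matches Jones
  - book 5 (The Glass Key): author_id=1 -> matches Green
  - book 6 (Falling Leaves): author_id=4 -> matches Taylor
  - book 7 (Distant Shores): author_id=2 -> matches Jones
  - book 8 (Winter Gardens): author_id=3 -> matches Scott
  - book 9 (Stone Bridges): author_id=3 -> matches Scott
So 1 of 9 rows is dropped.

SQL:
SELECT a.title, b.name AS author
FROM books a
INNER JOIN authors b ON a.author_id = b.id

Result:
title            | author
-----------------+-------
The Red Mountain | Taylor
The Old House    | Green 
Empty Rooms      | Jones 
The Glass Key    | Green 
Falling Leaves   | Taylor
Distant Shores   | Jones 
Winter Gardens   | Scott 
Stone Bridges    | Scott 
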